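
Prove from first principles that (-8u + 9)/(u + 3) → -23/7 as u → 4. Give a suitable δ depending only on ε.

Let ε > 0 be given. We want δ > 0 with 0 < |u − 4| < δ ⇒ |(-8u + 9)/(u + 3) + 23/7| < ε.
Combining over a common denominator, (-8u + 9)/(u + 3) + 23/7 = [(-8u + 9)·7 − (-23)·(u + 3)] / [7·(u + 3)] = -33(u − 4) / (7(u + 3)).
So |(-8u + 9)/(u + 3) + 23/7| = 33|u − 4| / (7·|u + 3|).
Restrict δ ≤ 7/2. Then |u − 4| < 7/2 gives |u + 3| = |(u − 4) + 7| ≥ 7 − 7/2 = 7/2.
Hence |(-8u + 9)/(u + 3) + 23/7| < 33|u − 4|/(7·(7/2)) = (66/49)|u − 4|, which is < ε once |u − 4| < (49/66)ε.
Take δ = min(7/2, (49/66)ε). Then 0 < |u − 4| < δ forces both bounds, so |(-8u + 9)/(u + 3) + 23/7| < ε.

δ = min(7/2, (49/66)ε)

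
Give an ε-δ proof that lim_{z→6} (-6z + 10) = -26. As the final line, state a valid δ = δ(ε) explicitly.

δ = ε/6

Fix ε > 0. We need δ > 0 so that 0 < |z − 6| < δ implies |(-6z + 10) + 26| < ε.
|(-6z + 10) + 26| = |-6z + 36| = 6|z − 6|.
Thus it suffices that |z − 6| < ε/6.
Take δ = ε/6. If 0 < |z − 6| < δ then |(-6z + 10) + 26| = 6|z − 6| < 6·(ε/6) = ε.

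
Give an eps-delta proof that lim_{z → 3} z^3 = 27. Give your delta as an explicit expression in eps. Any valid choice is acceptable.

Let eps > 0. We seek delta > 0 with 0 < |z − 3| < delta ⇒ |z^3 − 27| < eps.
Factor: z^3 − 27 = (z − 3)(z^2 + 3z + 9), so |z^3 − 27| = |z − 3|·|z^2 + 3z + 9|.
Impose delta ≤ 2 so that |z| < 5; then |z^2 + 3z + 9| ≤ 49.
Hence |z^3 − 27| ≤ 49|z − 3|, which is < eps once |z − 3| < eps/49.
Take delta = min(2, eps/49). If 0 < |z − 3| < delta then both bounds hold and |z^3 − 27| ≤ 49|z − 3| < 49·(eps/49) = eps.

delta = min(2, eps/49)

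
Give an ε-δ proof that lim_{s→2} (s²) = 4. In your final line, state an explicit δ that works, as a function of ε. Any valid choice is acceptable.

Let ε > 0 be given. We seek δ > 0 with 0 < |s − 2| < δ ⇒ |s² − 4| < ε.
Factor: s² − 4 = (s − 2)(s + 2), so |s² − 4| = |s − 2|·|s + 2|.
Impose δ ≤ 1 so that |s| < 3; then |s + 2| ≤ 5.
Hence |s² − 4| ≤ 5|s − 2|, which is < ε once |s − 2| < ε/5.
Take δ = min(1, ε/5). If 0 < |s − 2| < δ then both bounds hold and |s² − 4| ≤ 5|s − 2| < 5·(ε/5) = ε.

δ = min(1, ε/5)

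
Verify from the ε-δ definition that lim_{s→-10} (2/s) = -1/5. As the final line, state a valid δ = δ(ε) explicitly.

δ = min(5, 25ε)

Suppose ε > 0. We seek δ > 0 such that 0 < |s + 10| < δ implies |2/s + 1/5| < ε.
|2/s + 1/5| = 2·|-10 − s|/(10·|s|) = 2|s + 10|/(10|s|).
Restrict δ ≤ 5. Then |s + 10| < 5 gives |s| > 5, so 10|s| > 50.
Then |2/s + 1/5| < 2|s + 10|/50, which is < ε when |s + 10| < 25ε.
Take δ = min(5, 25ε). Then 0 < |s + 10| < δ gives both |s + 10| < 5 and |s + 10| < 25ε, so |2/s + 1/5| < ε.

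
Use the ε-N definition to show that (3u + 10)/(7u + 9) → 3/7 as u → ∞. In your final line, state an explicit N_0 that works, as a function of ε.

N_0 = (43/49)/ε

Fix ε > 0. We seek N_0 > 0 such that u > N_0 implies |(3u + 10)/(7u + 9) − (3/7)| < ε.
(3u + 10)/(7u + 9) − (3/7) = (7(3u + 10) − 3(7u + 9)) / (7(7u + 9)) = 43/(7(7u + 9)).
For u > 0 we have 7u + 9 > 7u, so |(3u + 10)/(7u + 9) − (3/7)| = 43/(7(7u + 9)) < 43/(7·7u) = (43/49)/u.
Thus |(3u + 10)/(7u + 9) − (3/7)| < ε whenever u > (43/49)/ε.
Take N_0 = (43/49)/ε. If u > N_0 then |(3u + 10)/(7u + 9) − (3/7)| < (43/49)/u < ε.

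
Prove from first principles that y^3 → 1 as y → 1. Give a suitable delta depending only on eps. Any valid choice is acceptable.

delta = min(1, eps/7)

Let eps > 0 be given. We seek delta > 0 with 0 < |y − 1| < delta ⇒ |y^3 − 1| < eps.
Factor: y^3 − 1 = (y − 1)(y^2 + y + 1), so |y^3 − 1| = |y − 1|·|y^2 + y + 1|.
Impose delta ≤ 1 so that |y| < 2; then |y^2 + y + 1| ≤ 7.
Hence |y^3 − 1| ≤ 7|y − 1|, which is < eps once |y − 1| < eps/7.
Take delta = min(1, eps/7). If 0 < |y − 1| < delta then both bounds hold and |y^3 − 1| ≤ 7|y − 1| < 7·(eps/7) = eps.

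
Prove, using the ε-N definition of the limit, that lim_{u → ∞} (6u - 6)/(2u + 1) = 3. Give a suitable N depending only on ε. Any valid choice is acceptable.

Suppose ε > 0. We seek N > 0 such that u > N implies |(6u - 6)/(2u + 1) − 3| < ε.
(6u - 6)/(2u + 1) − 3 = (2(6u - 6) − 6(2u + 1)) / (2(2u + 1)) = -18/(2(2u + 1)).
For u > 0 we have 2u + 1 > 2u, so |(6u - 6)/(2u + 1) − 3| = 18/(2(2u + 1)) < 18/(2·2u) = (9/2)/u.
Thus |(6u - 6)/(2u + 1) − 3| < ε whenever u > (9/2)/ε.
Take N = (9/2)/ε. If u > N then |(6u - 6)/(2u + 1) − 3| < (9/2)/u < ε.

N = (9/2)/ε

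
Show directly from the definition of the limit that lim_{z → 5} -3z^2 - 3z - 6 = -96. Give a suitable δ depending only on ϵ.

δ = min(2, ϵ/39)

Let ϵ > 0. We want δ > 0 such that 0 < |z − 5| < δ implies |(-3z^2 - 3z - 6) + 96| < ϵ.
(-3z^2 - 3z - 6) + 96 = -3z^2 - 3z + 90 = (z − 5)(-3z - 18).
So |(-3z^2 - 3z - 6) + 96| = |z − 5|·|-3z - 18|.
Assume first that |z − 5| < 2, so |z| < 7. Then |-3z - 18| ≤ 3·7 + 18 = 39.
Hence |(-3z^2 - 3z - 6) + 96| ≤ 39|z − 5| < ϵ provided |z − 5| < ϵ/39.
Choosing δ = min(2, ϵ/39) ensures both conditions, hence |(-3z^2 - 3z - 6) + 96| < ϵ.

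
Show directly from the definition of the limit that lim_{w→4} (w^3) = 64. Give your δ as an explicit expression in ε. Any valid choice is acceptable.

Let ε > 0 be given. We seek δ > 0 with 0 < |w − 4| < δ ⇒ |w^3 − 64| < ε.
Factor: w^3 − 64 = (w − 4)(w^2 + 4w + 16), so |w^3 − 64| = |w − 4|·|w^2 + 4w + 16|.
Restrict δ ≤ 1. Then |w − 4| < 1 gives |w| < 5, so by the triangle inequality |w^2 + 4w + 16| ≤ 5^2 + 4·5 + 16 = 61.
Hence |w^3 − 64| ≤ 61|w − 4|, which is < ε once |w − 4| < ε/61.
Take δ = min(1, ε/61). If 0 < |w − 4| < δ then both bounds hold and |w^3 − 64| ≤ 61|w − 4| < 61·(ε/61) = ε.

δ = min(1, ε/61)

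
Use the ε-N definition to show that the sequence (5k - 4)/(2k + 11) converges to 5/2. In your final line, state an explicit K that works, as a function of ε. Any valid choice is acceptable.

Fix ε > 0. For k ≥ 1, |(5k - 4)/(2k + 11) − (5/2)| = |-63|/(2(2k + 11)) = 63/(2(2k + 11)).
Since 2k + 11 ≥ 2k for k ≥ 1, this is ≤ 63/(2·2k) = (63/4)/k.
So |(5k - 4)/(2k + 11) − (5/2)| < ε whenever k > (63/4)/ε.
Take K = (63/4)/ε. If k > K then |(5k - 4)/(2k + 11) − (5/2)| ≤ (63/4)/k < ε.

K = (63/4)/ε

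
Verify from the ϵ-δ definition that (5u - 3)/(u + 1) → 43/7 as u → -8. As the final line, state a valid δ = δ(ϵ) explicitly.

δ = min(7/2, (49/16)ϵ)

Suppose ϵ > 0. We want δ > 0 with 0 < |u + 8| < δ ⇒ |(5u - 3)/(u + 1) − (43/7)| < ϵ.
Combining over a common denominator, (5u - 3)/(u + 1) − (43/7) = [(5u - 3)·(-7) − (-43)·(u + 1)] / [(-7)·(u + 1)] = 8(u + 8) / ((-7)(u + 1)).
So |(5u - 3)/(u + 1) − (43/7)| = 8|u + 8| / (7·|u + 1|).
Require δ ≤ 7/2, so |u + 1| ≥ |-7| − |u + 8| > 7 − 7/2 = 7/2.
Hence |(5u - 3)/(u + 1) − (43/7)| < 8|u + 8|/(7·(7/2)) = (16/49)|u + 8|, which is < ϵ once |u + 8| < (49/16)ϵ.
Take δ = min(7/2, (49/16)ϵ). Then 0 < |u + 8| < δ forces both bounds, so |(5u - 3)/(u + 1) − (43/7)| < ϵ.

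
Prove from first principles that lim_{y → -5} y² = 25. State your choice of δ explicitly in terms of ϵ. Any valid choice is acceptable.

δ = min(1, ϵ/11)

Let ϵ > 0. We seek δ > 0 with 0 < |y + 5| < δ ⇒ |y² − 25| < ϵ.
Factor: y² − 25 = (y + 5)(y - 5), so |y² − 25| = |y + 5|·|y - 5|.
Impose δ ≤ 1 so that |y| < 6; then |y - 5| ≤ 11.
Hence |y² − 25| ≤ 11|y + 5|, which is < ϵ once |y + 5| < ϵ/11.
Take δ = min(1, ϵ/11). If 0 < |y + 5| < δ then both bounds hold and |y² − 25| ≤ 11|y + 5| < 11·(ϵ/11) = ϵ.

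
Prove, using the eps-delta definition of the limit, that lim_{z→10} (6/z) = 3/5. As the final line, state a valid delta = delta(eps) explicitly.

delta = min(5, (25/3)eps)

Fix eps > 0. We seek delta > 0 such that 0 < |z − 10| < delta implies |6/z − (3/5)| < eps.
|6/z − (3/5)| = 6·|10 − z|/(10·|z|) = 6|z − 10|/(10|z|).
Require delta ≤ 5 so that |z| > 10 − 5 = 5, hence 10|z| > 50.
Then |6/z − (3/5)| < 6|z − 10|/50, which is < eps when |z − 10| < (25/3)eps.
Take delta = min(5, (25/3)eps). Then 0 < |z − 10| < delta gives both |z − 10| < 5 and |z − 10| < (25/3)eps, so |6/z − (3/5)| < eps.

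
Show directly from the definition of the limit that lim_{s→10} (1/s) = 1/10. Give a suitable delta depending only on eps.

delta = min(5, 50eps)

Let eps > 0. We seek delta > 0 such that 0 < |s − 10| < delta implies |1/s − (1/10)| < eps.
|1/s − (1/10)| = |10 − s|/(10·|s|) = |s − 10|/(10|s|).
Require delta ≤ 5 so that |s| > 10 − 5 = 5, hence 10|s| > 50.
Then |1/s − (1/10)| < |s − 10|/50, which is < eps when |s − 10| < 50eps.
Take delta = min(5, 50eps). Then 0 < |s − 10| < delta gives both |s − 10| < 5 and |s − 10| < 50eps, so |1/s − (1/10)| < eps.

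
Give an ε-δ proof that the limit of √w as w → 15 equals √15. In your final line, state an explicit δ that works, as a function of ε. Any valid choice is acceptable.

Let ε > 0 be given. We want δ > 0 such that 0 < |w − 15| < δ implies |√w − √15| < ε.
Multiplying by the conjugate, |√w − √15| = |w − 15|/(√w + √15).
Restrict δ ≤ 15 so that |w − 15| < 15 forces w > 0, and then √w + √15 > √15.
Hence |√w − √15| < |w − 15|/√15, which is < ε once |w − 15| < √15·ε.
Take δ = min(15, √15·ε). If 0 < |w − 15| < δ then w > 0 and |√w − √15| < |w − 15|/√15 < ε.

δ = min(15, √15·ε)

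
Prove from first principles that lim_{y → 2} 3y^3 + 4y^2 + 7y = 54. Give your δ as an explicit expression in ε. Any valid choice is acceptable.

Let ε > 0 be given. We want δ > 0 such that 0 < |y − 2| < δ implies |(3y^3 + 4y^2 + 7y) − 54| < ε.
(3y^3 + 4y^2 + 7y) − 54 = 3y^3 + 4y^2 + 7y - 54 = (y − 2)(3y^2 + 10y + 27).
So |(3y^3 + 4y^2 + 7y) − 54| = |y − 2|·|3y^2 + 10y + 27|.
Assume first that |y − 2| < 1, so |y| < 3. Then |3y^2 + 10y + 27| ≤ 3·3^2 + 10·3 + 27 = 84.
Hence |(3y^3 + 4y^2 + 7y) − 54| ≤ 84|y − 2| < ε provided |y − 2| < ε/84.
Choosing δ = min(1, ε/84) ensures both conditions, hence |(3y^3 + 4y^2 + 7y) − 54| < ε.

δ = min(1, ε/84)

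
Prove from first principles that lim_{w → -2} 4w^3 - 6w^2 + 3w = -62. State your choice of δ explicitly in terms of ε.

δ = min(1, ε/109)

Let ε > 0. We want δ > 0 such that 0 < |w + 2| < δ implies |(4w^3 - 6w^2 + 3w) + 62| < ε.
(4w^3 - 6w^2 + 3w) + 62 = 4w^3 - 6w^2 + 3w + 62 = (w + 2)(4w^2 - 14w + 31).
So |(4w^3 - 6w^2 + 3w) + 62| = |w + 2|·|4w^2 - 14w + 31|.
Require δ ≤ 1. Then |w + 2| < 1 gives |w| < 3, and by the triangle inequality |4w^2 - 14w + 31| ≤ 4·3^2 + 14·3 + 31 = 109.
Hence |(4w^3 - 6w^2 + 3w) + 62| ≤ 109|w + 2| < ε provided |w + 2| < ε/109.
Choosing δ = min(1, ε/109) ensures both conditions, hence |(4w^3 - 6w^2 + 3w) + 62| < ε.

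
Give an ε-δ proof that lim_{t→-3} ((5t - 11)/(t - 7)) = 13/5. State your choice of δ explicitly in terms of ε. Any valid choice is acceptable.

Fix ε > 0. We want δ > 0 with 0 < |t + 3| < δ ⇒ |(5t - 11)/(t - 7) − (13/5)| < ε.
Combining over a common denominator, (5t - 11)/(t - 7) − (13/5) = [(5t - 11)·(-10) − (-26)·(t - 7)] / [(-10)·(t - 7)] = -24(t + 3) / ((-10)(t - 7)).
So |(5t - 11)/(t - 7) − (13/5)| = 24|t + 3| / (10·|t − 7|).
Require δ ≤ 5, so |t − 7| ≥ |-10| − |t + 3| > 10 − 5 = 5.
Hence |(5t - 11)/(t - 7) − (13/5)| < 24|t + 3|/(10·5) = (12/25)|t + 3|, which is < ε once |t + 3| < (25/12)ε.
Take δ = min(5, (25/12)ε). Then 0 < |t + 3| < δ forces both bounds, so |(5t - 11)/(t - 7) − (13/5)| < ε.

δ = min(5, (25/12)ε)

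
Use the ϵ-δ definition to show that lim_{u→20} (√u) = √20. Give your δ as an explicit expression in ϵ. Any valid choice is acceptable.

δ = min(20, √20·ϵ)

Let ϵ > 0 be given. We want δ > 0 such that 0 < |u − 20| < δ implies |√u − √20| < ϵ.
Multiplying by the conjugate, |√u − √20| = |u − 20|/(√u + √20).
Restrict δ ≤ 20 so that |u − 20| < 20 forces u > 0, and then √u + √20 > √20.
Hence |√u − √20| < |u − 20|/√20, which is < ϵ once |u − 20| < √20·ϵ.
Take δ = min(20, √20·ϵ). If 0 < |u − 20| < δ then u > 0 and |√u − √20| < |u − 20|/√20 < ϵ.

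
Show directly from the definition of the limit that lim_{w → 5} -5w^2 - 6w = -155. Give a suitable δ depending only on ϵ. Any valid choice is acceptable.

Let ϵ > 0. We want δ > 0 such that 0 < |w − 5| < δ implies |(-5w^2 - 6w) + 155| < ϵ.
(-5w^2 - 6w) + 155 = -5w^2 - 6w + 155 = (w − 5)(-5w - 31).
So |(-5w^2 - 6w) + 155| = |w − 5|·|-5w - 31|.
Require δ ≤ 1. Then |w − 5| < 1 gives |w| < 6, and by the triangle inequality |-5w - 31| ≤ 5·6 + 31 = 61.
Hence |(-5w^2 - 6w) + 155| ≤ 61|w − 5| < ϵ provided |w − 5| < ϵ/61.
Choosing δ = min(1, ϵ/61) ensures both conditions, hence |(-5w^2 - 6w) + 155| < ϵ.

δ = min(1, ϵ/61)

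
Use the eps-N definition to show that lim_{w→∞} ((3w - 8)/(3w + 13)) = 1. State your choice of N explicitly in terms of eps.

N = 7/eps

Let eps > 0. We seek N > 0 such that w > N implies |(3w - 8)/(3w + 13) − 1| < eps.
(3w - 8)/(3w + 13) − 1 = (3(3w - 8) − 3(3w + 13)) / (3(3w + 13)) = -63/(3(3w + 13)).
For w > 0 we have 3w + 13 > 3w, so |(3w - 8)/(3w + 13) − 1| = 63/(3(3w + 13)) < 63/(3·3w) = 7/w.
Thus |(3w - 8)/(3w + 13) − 1| < eps whenever w > 7/eps.
Take N = 7/eps. If w > N then |(3w - 8)/(3w + 13) − 1| < 7/w < eps.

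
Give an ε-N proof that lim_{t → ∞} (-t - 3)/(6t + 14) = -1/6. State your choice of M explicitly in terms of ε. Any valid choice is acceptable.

Suppose ε > 0. We seek M > 0 such that t > M implies |(-t - 3)/(6t + 14) + 1/6| < ε.
(-t - 3)/(6t + 14) + 1/6 = (6(-t - 3) − (-1)(6t + 14)) / (6(6t + 14)) = -4/(6(6t + 14)).
For t > 0 we have 6t + 14 > 6t, so |(-t - 3)/(6t + 14) + 1/6| = 4/(6(6t + 14)) < 4/(6·6t) = (1/9)/t.
Thus |(-t - 3)/(6t + 14) + 1/6| < ε whenever t > (1/9)/ε.
Take M = (1/9)/ε. If t > M then |(-t - 3)/(6t + 14) + 1/6| < (1/9)/t < ε.

M = (1/9)/ε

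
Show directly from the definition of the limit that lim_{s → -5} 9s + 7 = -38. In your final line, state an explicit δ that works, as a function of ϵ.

δ = ϵ/9

Let ϵ > 0 be given. We need δ > 0 so that 0 < |s + 5| < δ implies |(9s + 7) + 38| < ϵ.
Since (9s + 7) + 38 = 9(s + 5), we have |(9s + 7) + 38| = 9|s + 5|.
Thus it suffices that |s + 5| < ϵ/9.
Take δ = ϵ/9. If 0 < |s + 5| < δ then |(9s + 7) + 38| = 9|s + 5| < 9·(ϵ/9) = ϵ.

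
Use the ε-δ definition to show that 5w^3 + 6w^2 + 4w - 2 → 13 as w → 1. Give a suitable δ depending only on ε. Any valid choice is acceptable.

δ = min(2, ε/93)

Let ε > 0 be given. We want δ > 0 such that 0 < |w − 1| < δ implies |(5w^3 + 6w^2 + 4w - 2) − 13| < ε.
(5w^3 + 6w^2 + 4w - 2) − 13 = 5w^3 + 6w^2 + 4w - 15 = (w − 1)(5w^2 + 11w + 15).
So |(5w^3 + 6w^2 + 4w - 2) − 13| = |w − 1|·|5w^2 + 11w + 15|.
Assume first that |w − 1| < 2, so |w| < 3. Then |5w^2 + 11w + 15| ≤ 5·3^2 + 11·3 + 15 = 93.
Hence |(5w^3 + 6w^2 + 4w - 2) − 13| ≤ 93|w − 1| < ε provided |w − 1| < ε/93.
Choosing δ = min(2, ε/93) ensures both conditions, hence |(5w^3 + 6w^2 + 4w - 2) − 13| < ε.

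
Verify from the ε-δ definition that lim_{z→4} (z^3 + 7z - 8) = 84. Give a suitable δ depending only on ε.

Let ε > 0. We want δ > 0 such that 0 < |z − 4| < δ implies |(z^3 + 7z - 8) − 84| < ε.
(z^3 + 7z - 8) − 84 = z^3 + 7z - 92 = (z − 4)(z^2 + 4z + 23).
So |(z^3 + 7z - 8) − 84| = |z − 4|·|z^2 + 4z + 23|.
Require δ ≤ 1. Then |z − 4| < 1 gives |z| < 5, and by the triangle inequality |z^2 + 4z + 23| ≤ 5^2 + 4·5 + 23 = 68.
Hence |(z^3 + 7z - 8) − 84| ≤ 68|z − 4| < ε provided |z − 4| < ε/68.
Take δ = min(1, ε/68). Then 0 < |z − 4| < δ gives both |z − 4| < 1 and |z − 4| < ε/68, so |(z^3 + 7z - 8) − 84| < ε.

δ = min(1, ε/68)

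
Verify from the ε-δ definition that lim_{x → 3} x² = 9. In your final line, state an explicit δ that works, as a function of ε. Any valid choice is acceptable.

δ = min(1, ε/7)

Suppose ε > 0. We seek δ > 0 with 0 < |x − 3| < δ ⇒ |x² − 9| < ε.
Factor: x² − 9 = (x − 3)(x + 3), so |x² − 9| = |x − 3|·|x + 3|.
Restrict δ ≤ 1. Then |x − 3| < 1 gives |x| < 4, so by the triangle inequality |x + 3| ≤ 4 + 3 = 7.
Hence |x² − 9| ≤ 7|x − 3|, which is < ε once |x − 3| < ε/7.
Take δ = min(1, ε/7). If 0 < |x − 3| < δ then both bounds hold and |x² − 9| ≤ 7|x − 3| < 7·(ε/7) = ε.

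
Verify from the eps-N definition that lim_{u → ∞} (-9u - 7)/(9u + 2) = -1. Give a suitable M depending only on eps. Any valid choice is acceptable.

M = (5/9)/eps

Let eps > 0 be given. We seek M > 0 such that u > M implies |(-9u - 7)/(9u + 2) + 1| < eps.
(-9u - 7)/(9u + 2) + 1 = (9(-9u - 7) − (-9)(9u + 2)) / (9(9u + 2)) = -45/(9(9u + 2)).
For u > 0 we have 9u + 2 > 9u, so |(-9u - 7)/(9u + 2) + 1| = 45/(9(9u + 2)) < 45/(9·9u) = (5/9)/u.
Thus |(-9u - 7)/(9u + 2) + 1| < eps whenever u > (5/9)/eps.
Take M = (5/9)/eps. If u > M then |(-9u - 7)/(9u + 2) + 1| < (5/9)/u < eps.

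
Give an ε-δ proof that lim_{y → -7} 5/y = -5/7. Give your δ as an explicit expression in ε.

δ = min(7/2, (49/10)ε)

Let ε > 0 be given. We seek δ > 0 such that 0 < |y + 7| < δ implies |5/y + 5/7| < ε.
|5/y + 5/7| = 5·|-7 − y|/(7·|y|) = 5|y + 7|/(7|y|).
Restrict δ ≤ 7/2. Then |y + 7| < 7/2 gives |y| > 7/2, so 7|y| > 49/2.
Then |5/y + 5/7| < 5|y + 7|/(49/2), which is < ε when |y + 7| < (49/10)ε.
Take δ = min(7/2, (49/10)ε). Then 0 < |y + 7| < δ gives both |y + 7| < 7/2 and |y + 7| < (49/10)ε, so |5/y + 5/7| < ε.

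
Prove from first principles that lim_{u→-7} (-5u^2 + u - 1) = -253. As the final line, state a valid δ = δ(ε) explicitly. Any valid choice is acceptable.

Let ε > 0. We want δ > 0 such that 0 < |u + 7| < δ implies |(-5u^2 + u - 1) + 253| < ε.
(-5u^2 + u - 1) + 253 = -5u^2 + u + 252 = (u + 7)(-5u + 36).
So |(-5u^2 + u - 1) + 253| = |u + 7|·|-5u + 36|.
Assume first that |u + 7| < 1, so |u| < 8. Then |-5u + 36| ≤ 5·8 + 36 = 76.
Hence |(-5u^2 + u - 1) + 253| ≤ 76|u + 7| < ε provided |u + 7| < ε/76.
Take δ = min(1, ε/76). Then 0 < |u + 7| < δ gives both |u + 7| < 1 and |u + 7| < ε/76, so |(-5u^2 + u - 1) + 253| < ε.

δ = min(1, ε/76)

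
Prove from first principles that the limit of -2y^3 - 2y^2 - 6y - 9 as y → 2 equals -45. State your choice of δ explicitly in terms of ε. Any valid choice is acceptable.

Let ε > 0. We want δ > 0 such that 0 < |y − 2| < δ implies |(-2y^3 - 2y^2 - 6y - 9) + 45| < ε.
(-2y^3 - 2y^2 - 6y - 9) + 45 = -2y^3 - 2y^2 - 6y + 36 = (y − 2)(-2y^2 - 6y - 18).
So |(-2y^3 - 2y^2 - 6y - 9) + 45| = |y − 2|·|-2y^2 - 6y - 18|.
Require δ ≤ 1. Then |y − 2| < 1 gives |y| < 3, and by the triangle inequality |-2y^2 - 6y - 18| ≤ 2·3^2 + 6·3 + 18 = 54.
Hence |(-2y^3 - 2y^2 - 6y - 9) + 45| ≤ 54|y − 2| < ε provided |y − 2| < ε/54.
Take δ = min(1, ε/54). Then 0 < |y − 2| < δ gives both |y − 2| < 1 and |y − 2| < ε/54, so |(-2y^3 - 2y^2 - 6y - 9) + 45| < ε.

δ = min(1, ε/54)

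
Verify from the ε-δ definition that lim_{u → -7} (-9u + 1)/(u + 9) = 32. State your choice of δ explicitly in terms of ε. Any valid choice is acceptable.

δ = min(1, (1/41)ε)

Suppose ε > 0. We want δ > 0 with 0 < |u + 7| < δ ⇒ |(-9u + 1)/(u + 9) − 32| < ε.
Combining over a common denominator, (-9u + 1)/(u + 9) − 32 = [(-9u + 1)·2 − 64·(u + 9)] / [2·(u + 9)] = -82(u + 7) / (2(u + 9)).
So |(-9u + 1)/(u + 9) − 32| = 82|u + 7| / (2·|u + 9|).
Require δ ≤ 1, so |u + 9| ≥ |2| − |u + 7| > 2 − 1 = 1.
Hence |(-9u + 1)/(u + 9) − 32| < 82|u + 7|/(2·1) = 41|u + 7|, which is < ε once |u + 7| < (1/41)ε.
Take δ = min(1, (1/41)ε). Then 0 < |u + 7| < δ forces both bounds, so |(-9u + 1)/(u + 9) − 32| < ε.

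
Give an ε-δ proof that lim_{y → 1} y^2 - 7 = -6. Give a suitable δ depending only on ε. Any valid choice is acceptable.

Let ε > 0 be given. We want δ > 0 such that 0 < |y − 1| < δ implies |(y^2 - 7) + 6| < ε.
(y^2 - 7) + 6 = y^2 - 1 = (y − 1)(y + 1).
So |(y^2 - 7) + 6| = |y − 1|·|y + 1|.
Require δ ≤ 1. Then |y − 1| < 1 gives |y| < 2, and by the triangle inequality |y + 1| ≤ 2 + 1 = 3.
Hence |(y^2 - 7) + 6| ≤ 3|y − 1| < ε provided |y − 1| < ε/3.
Choosing δ = min(1, ε/3) ensures both conditions, hence |(y^2 - 7) + 6| < ε.

δ = min(1, ε/3)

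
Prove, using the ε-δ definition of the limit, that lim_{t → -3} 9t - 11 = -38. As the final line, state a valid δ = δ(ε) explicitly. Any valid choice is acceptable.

δ = ε/9

Suppose ε > 0. We need δ > 0 so that 0 < |t + 3| < δ implies |(9t - 11) + 38| < ε.
Since (9t - 11) + 38 = 9(t + 3), we have |(9t - 11) + 38| = 9|t + 3|.
So 9|t + 3| < ε exactly when |t + 3| < ε/9.
Choosing δ = ε/9 gives |(9t - 11) + 38| = 9|t + 3| < ε whenever |t + 3| < δ.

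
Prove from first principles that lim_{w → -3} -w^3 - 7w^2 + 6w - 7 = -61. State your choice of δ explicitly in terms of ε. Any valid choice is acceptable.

Fix ε > 0. We want δ > 0 such that 0 < |w + 3| < δ implies |(-w^3 - 7w^2 + 6w - 7) + 61| < ε.
(-w^3 - 7w^2 + 6w - 7) + 61 = -w^3 - 7w^2 + 6w + 54 = (w + 3)(-w^2 - 4w + 18).
So |(-w^3 - 7w^2 + 6w - 7) + 61| = |w + 3|·|-w^2 - 4w + 18|.
Assume first that |w + 3| < 1, so |w| < 4. Then |-w^2 - 4w + 18| ≤ 4^2 + 4·4 + 18 = 50.
Hence |(-w^3 - 7w^2 + 6w - 7) + 61| ≤ 50|w + 3| < ε provided |w + 3| < ε/50.
Choosing δ = min(1, ε/50) ensures both conditions, hence |(-w^3 - 7w^2 + 6w - 7) + 61| < ε.

δ = min(1, ε/50)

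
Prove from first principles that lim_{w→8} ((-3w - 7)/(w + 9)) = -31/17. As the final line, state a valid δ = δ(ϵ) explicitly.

Let ϵ > 0. We want δ > 0 with 0 < |w − 8| < δ ⇒ |(-3w - 7)/(w + 9) + 31/17| < ϵ.
Combining over a common denominator, (-3w - 7)/(w + 9) + 31/17 = [(-3w - 7)·17 − (-31)·(w + 9)] / [17·(w + 9)] = -20(w − 8) / (17(w + 9)).
So |(-3w - 7)/(w + 9) + 31/17| = 20|w − 8| / (17·|w + 9|).
Restrict δ ≤ 17/2. Then |w − 8| < 17/2 gives |w + 9| = |(w − 8) + 17| ≥ 17 − 17/2 = 17/2.
Hence |(-3w - 7)/(w + 9) + 31/17| < 20|w − 8|/(17·(17/2)) = (40/289)|w − 8|, which is < ϵ once |w − 8| < (289/40)ϵ.
Take δ = min(17/2, (289/40)ϵ). Then 0 < |w − 8| < δ forces both bounds, so |(-3w - 7)/(w + 9) + 31/17| < ϵ.

δ = min(17/2, (289/40)ϵ)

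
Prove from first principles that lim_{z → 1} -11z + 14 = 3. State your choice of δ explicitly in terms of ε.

δ = ε/11

Fix ε > 0. We need δ > 0 so that 0 < |z − 1| < δ implies |(-11z + 14) − 3| < ε.
Since (-11z + 14) − 3 = -11(z − 1), we have |(-11z + 14) − 3| = 11|z − 1|.
Thus it suffices that |z − 1| < ε/11.
Take δ = ε/11. If 0 < |z − 1| < δ then |(-11z + 14) − 3| = 11|z − 1| < 11·(ε/11) = ε.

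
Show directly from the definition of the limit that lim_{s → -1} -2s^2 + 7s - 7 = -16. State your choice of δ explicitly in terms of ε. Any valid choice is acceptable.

δ = min(1, ε/13)

Let ε > 0. We want δ > 0 such that 0 < |s + 1| < δ implies |(-2s^2 + 7s - 7) + 16| < ε.
(-2s^2 + 7s - 7) + 16 = -2s^2 + 7s + 9 = (s + 1)(-2s + 9).
So |(-2s^2 + 7s - 7) + 16| = |s + 1|·|-2s + 9|.
Assume first that |s + 1| < 1, so |s| < 2. Then |-2s + 9| ≤ 2·2 + 9 = 13.
Hence |(-2s^2 + 7s - 7) + 16| ≤ 13|s + 1| < ε provided |s + 1| < ε/13.
Choosing δ = min(1, ε/13) ensures both conditions, hence |(-2s^2 + 7s - 7) + 16| < ε.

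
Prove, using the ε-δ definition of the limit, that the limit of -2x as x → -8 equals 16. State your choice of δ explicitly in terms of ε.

Let ε > 0 be given. We need δ > 0 so that 0 < |x + 8| < δ implies |(-2x) − 16| < ε.
|(-2x) − 16| = |-2x - 16| = 2|x + 8|.
So 2|x + 8| < ε exactly when |x + 8| < ε/2.
Take δ = ε/2. If 0 < |x + 8| < δ then |(-2x) − 16| = 2|x + 8| < 2·(ε/2) = ε.

δ = ε/2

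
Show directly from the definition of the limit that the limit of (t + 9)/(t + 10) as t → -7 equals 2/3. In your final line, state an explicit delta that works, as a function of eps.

Let eps > 0. We want delta > 0 with 0 < |t + 7| < delta ⇒ |(t + 9)/(t + 10) − (2/3)| < eps.
Combining over a common denominator, (t + 9)/(t + 10) − (2/3) = [(t + 9)·3 − 2·(t + 10)] / [3·(t + 10)] = 1(t + 7) / (3(t + 10)).
So |(t + 9)/(t + 10) − (2/3)| = |t + 7| / (3·|t + 10|).
Restrict delta ≤ 3/2. Then |t + 7| < 3/2 gives |t + 10| = |(t + 7) + 3| ≥ 3 − 3/2 = 3/2.
Hence |(t + 9)/(t + 10) − (2/3)| < |t + 7|/(3·(3/2)) = (2/9)|t + 7|, which is < eps once |t + 7| < (9/2)eps.
Take delta = min(3/2, (9/2)eps). Then 0 < |t + 7| < delta forces both bounds, so |(t + 9)/(t + 10) − (2/3)| < eps.

delta = min(3/2, (9/2)eps)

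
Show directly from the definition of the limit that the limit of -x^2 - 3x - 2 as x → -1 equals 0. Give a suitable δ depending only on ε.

δ = min(1, ε/4)

Fix ε > 0. We want δ > 0 such that 0 < |x + 1| < δ implies |(-x^2 - 3x - 2)| < ε.
(-x^2 - 3x - 2) = -x^2 - 3x - 2 = (x + 1)(-x - 2).
So |(-x^2 - 3x - 2)| = |x + 1|·|-x - 2|.
Assume first that |x + 1| < 1, so |x| < 2. Then |-x - 2| ≤ 2 + 2 = 4.
Hence |(-x^2 - 3x - 2)| ≤ 4|x + 1| < ε provided |x + 1| < ε/4.
Take δ = min(1, ε/4). Then 0 < |x + 1| < δ gives both |x + 1| < 1 and |x + 1| < ε/4, so |(-x^2 - 3x - 2)| < ε.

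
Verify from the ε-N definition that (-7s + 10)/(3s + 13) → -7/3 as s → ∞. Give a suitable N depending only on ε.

Let ε > 0 be given. We seek N > 0 such that s > N implies |(-7s + 10)/(3s + 13) + 7/3| < ε.
(-7s + 10)/(3s + 13) + 7/3 = (3(-7s + 10) − (-7)(3s + 13)) / (3(3s + 13)) = 121/(3(3s + 13)).
For s > 0 we have 3s + 13 > 3s, so |(-7s + 10)/(3s + 13) + 7/3| = 121/(3(3s + 13)) < 121/(3·3s) = (121/9)/s.
Thus |(-7s + 10)/(3s + 13) + 7/3| < ε whenever s > (121/9)/ε.
Take N = (121/9)/ε. If s > N then |(-7s + 10)/(3s + 13) + 7/3| < (121/9)/s < ε.

N = (121/9)/ε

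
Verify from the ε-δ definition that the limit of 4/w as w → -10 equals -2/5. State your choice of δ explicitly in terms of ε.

δ = min(5, (25/2)ε)

Fix ε > 0. We seek δ > 0 such that 0 < |w + 10| < δ implies |4/w + 2/5| < ε.
|4/w + 2/5| = 4·|-10 − w|/(10·|w|) = 4|w + 10|/(10|w|).
Require δ ≤ 5 so that |w| > 10 − 5 = 5, hence 10|w| > 50.
Then |4/w + 2/5| < 4|w + 10|/50, which is < ε when |w + 10| < (25/2)ε.
Take δ = min(5, (25/2)ε). Then 0 < |w + 10| < δ gives both |w + 10| < 5 and |w + 10| < (25/2)ε, so |4/w + 2/5| < ε.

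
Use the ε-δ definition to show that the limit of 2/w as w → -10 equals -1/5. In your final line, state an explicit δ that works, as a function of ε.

Let ε > 0. We seek δ > 0 such that 0 < |w + 10| < δ implies |2/w + 1/5| < ε.
|2/w + 1/5| = 2·|-10 − w|/(10·|w|) = 2|w + 10|/(10|w|).
Require δ ≤ 5 so that |w| > 10 − 5 = 5, hence 10|w| > 50.
Then |2/w + 1/5| < 2|w + 10|/50, which is < ε when |w + 10| < 25ε.
Take δ = min(5, 25ε). Then 0 < |w + 10| < δ gives both |w + 10| < 5 and |w + 10| < 25ε, so |2/w + 1/5| < ε.

δ = min(5, 25ε)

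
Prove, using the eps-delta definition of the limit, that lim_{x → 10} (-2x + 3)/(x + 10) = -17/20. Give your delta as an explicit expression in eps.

Suppose eps > 0. We want delta > 0 with 0 < |x − 10| < delta ⇒ |(-2x + 3)/(x + 10) + 17/20| < eps.
Combining over a common denominator, (-2x + 3)/(x + 10) + 17/20 = [(-2x + 3)·20 − (-17)·(x + 10)] / [20·(x + 10)] = -23(x − 10) / (20(x + 10)).
So |(-2x + 3)/(x + 10) + 17/20| = 23|x − 10| / (20·|x + 10|).
Restrict delta ≤ 10. Then |x − 10| < 10 gives |x + 10| = |(x − 10) + 20| ≥ 20 − 10 = 10.
Hence |(-2x + 3)/(x + 10) + 17/20| < 23|x − 10|/(20·10) = (23/200)|x − 10|, which is < eps once |x − 10| < (200/23)eps.
Take delta = min(10, (200/23)eps). Then 0 < |x − 10| < delta forces both bounds, so |(-2x + 3)/(x + 10) + 17/20| < eps.

delta = min(10, (200/23)eps)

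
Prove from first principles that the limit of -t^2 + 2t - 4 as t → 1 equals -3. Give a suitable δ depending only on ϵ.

Let ϵ > 0 be given. We want δ > 0 such that 0 < |t − 1| < δ implies |(-t^2 + 2t - 4) + 3| < ϵ.
(-t^2 + 2t - 4) + 3 = -t^2 + 2t - 1 = (t − 1)(-t + 1).
So |(-t^2 + 2t - 4) + 3| = |t − 1|·|-t + 1|.
Assume first that |t − 1| < 1, so |t| < 2. Then |-t + 1| ≤ 2 + 1 = 3.
Hence |(-t^2 + 2t - 4) + 3| ≤ 3|t − 1| < ϵ provided |t − 1| < ϵ/3.
Choosing δ = min(1, ϵ/3) ensures both conditions, hence |(-t^2 + 2t - 4) + 3| < ϵ.

δ = min(1, ϵ/3)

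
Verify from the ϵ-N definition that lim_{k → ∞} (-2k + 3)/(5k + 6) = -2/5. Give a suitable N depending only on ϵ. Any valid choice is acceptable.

N = (27/25)/ϵ

Let ϵ > 0. For k ≥ 1, |(-2k + 3)/(5k + 6) + 2/5| = |27|/(5(5k + 6)) = 27/(5(5k + 6)).
Since 5k + 6 ≥ 5k for k ≥ 1, this is ≤ 27/(5·5k) = (27/25)/k.
So |(-2k + 3)/(5k + 6) + 2/5| < ϵ whenever k > (27/25)/ϵ.
Take N = (27/25)/ϵ. If k > N then |(-2k + 3)/(5k + 6) + 2/5| ≤ (27/25)/k < ϵ.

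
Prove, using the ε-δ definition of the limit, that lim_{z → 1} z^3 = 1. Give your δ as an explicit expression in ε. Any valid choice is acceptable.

δ = min(1, ε/7)

Suppose ε > 0. We seek δ > 0 with 0 < |z − 1| < δ ⇒ |z^3 − 1| < ε.
Factor: z^3 − 1 = (z − 1)(z^2 + z + 1), so |z^3 − 1| = |z − 1|·|z^2 + z + 1|.
Impose δ ≤ 1 so that |z| < 2; then |z^2 + z + 1| ≤ 7.
Hence |z^3 − 1| ≤ 7|z − 1|, which is < ε once |z − 1| < ε/7.
Take δ = min(1, ε/7). If 0 < |z − 1| < δ then both bounds hold and |z^3 − 1| ≤ 7|z − 1| < 7·(ε/7) = ε.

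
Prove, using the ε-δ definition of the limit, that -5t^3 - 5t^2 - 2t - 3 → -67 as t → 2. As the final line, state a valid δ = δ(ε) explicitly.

δ = min(2, ε/172)

Let ε > 0 be given. We want δ > 0 such that 0 < |t − 2| < δ implies |(-5t^3 - 5t^2 - 2t - 3) + 67| < ε.
(-5t^3 - 5t^2 - 2t - 3) + 67 = -5t^3 - 5t^2 - 2t + 64 = (t − 2)(-5t^2 - 15t - 32).
So |(-5t^3 - 5t^2 - 2t - 3) + 67| = |t − 2|·|-5t^2 - 15t - 32|.
Require δ ≤ 2. Then |t − 2| < 2 gives |t| < 4, and by the triangle inequality |-5t^2 - 15t - 32| ≤ 5·4^2 + 15·4 + 32 = 172.
Hence |(-5t^3 - 5t^2 - 2t - 3) + 67| ≤ 172|t − 2| < ε provided |t − 2| < ε/172.
Take δ = min(2, ε/172). Then 0 < |t − 2| < δ gives both |t − 2| < 2 and |t − 2| < ε/172, so |(-5t^3 - 5t^2 - 2t - 3) + 67| < ε.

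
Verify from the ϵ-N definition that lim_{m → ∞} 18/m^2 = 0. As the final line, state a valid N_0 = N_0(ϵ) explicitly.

N_0 = (18/ϵ)^{1/2}

Let ϵ > 0. For m ≥ 1, |18/m^2 − 0| = 18/m^2.
18/m^2 < ϵ ⇔ m^2 > 18/ϵ ⇔ m > (18/ϵ)^{1/2}.
Take N_0 = (18/ϵ)^{1/2}. Then m > N_0 implies 18/m^2 < ϵ.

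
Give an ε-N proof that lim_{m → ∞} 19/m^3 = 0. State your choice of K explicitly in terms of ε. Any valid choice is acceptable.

K = (19/ε)^{1/3}

Let ε > 0. For m ≥ 1, |19/m^3 − 0| = 19/m^3.
19/m^3 < ε ⇔ m^3 > 19/ε ⇔ m > (19/ε)^{1/3}.
Take K = (19/ε)^{1/3}. Then m > K implies 19/m^3 < ε.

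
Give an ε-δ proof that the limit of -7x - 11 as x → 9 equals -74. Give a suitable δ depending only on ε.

δ = ε/7

Fix ε > 0. We need δ > 0 so that 0 < |x − 9| < δ implies |(-7x - 11) + 74| < ε.
Since (-7x - 11) + 74 = -7(x − 9), we have |(-7x - 11) + 74| = 7|x − 9|.
So 7|x − 9| < ε exactly when |x − 9| < ε/7.
Take δ = ε/7. If 0 < |x − 9| < δ then |(-7x - 11) + 74| = 7|x − 9| < 7·(ε/7) = ε.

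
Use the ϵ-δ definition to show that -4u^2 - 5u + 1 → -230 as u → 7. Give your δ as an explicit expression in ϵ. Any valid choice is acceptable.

δ = min(1, ϵ/65)

Fix ϵ > 0. We want δ > 0 such that 0 < |u − 7| < δ implies |(-4u^2 - 5u + 1) + 230| < ϵ.
(-4u^2 - 5u + 1) + 230 = -4u^2 - 5u + 231 = (u − 7)(-4u - 33).
So |(-4u^2 - 5u + 1) + 230| = |u − 7|·|-4u - 33|.
Require δ ≤ 1. Then |u − 7| < 1 gives |u| < 8, and by the triangle inequality |-4u - 33| ≤ 4·8 + 33 = 65.
Hence |(-4u^2 - 5u + 1) + 230| ≤ 65|u − 7| < ϵ provided |u − 7| < ϵ/65.
Take δ = min(1, ϵ/65). Then 0 < |u − 7| < δ gives both |u − 7| < 1 and |u − 7| < ϵ/65, so |(-4u^2 - 5u + 1) + 230| < ϵ.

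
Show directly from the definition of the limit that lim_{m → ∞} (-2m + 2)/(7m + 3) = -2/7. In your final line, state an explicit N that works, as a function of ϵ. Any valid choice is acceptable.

Fix ϵ > 0. For m ≥ 1, |(-2m + 2)/(7m + 3) + 2/7| = |20|/(7(7m + 3)) = 20/(7(7m + 3)).
Since 7m + 3 ≥ 7m for m ≥ 1, this is ≤ 20/(7·7m) = (20/49)/m.
So |(-2m + 2)/(7m + 3) + 2/7| < ϵ whenever m > (20/49)/ϵ.
Take N = (20/49)/ϵ. If m > N then |(-2m + 2)/(7m + 3) + 2/7| ≤ (20/49)/m < ϵ.

N = (20/49)/ϵ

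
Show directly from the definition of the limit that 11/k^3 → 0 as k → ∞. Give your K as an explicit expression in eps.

Let eps > 0. For k ≥ 1, |11/k^3 − 0| = 11/k^3.
11/k^3 < eps ⇔ k^3 > 11/eps ⇔ k > (11/eps)^{1/3}.
Take K = (11/eps)^{1/3}. Then k > K implies 11/k^3 < eps.

K = (11/eps)^{1/3}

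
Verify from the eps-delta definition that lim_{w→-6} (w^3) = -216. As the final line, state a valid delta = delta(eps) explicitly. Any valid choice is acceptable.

Fix eps > 0. We seek delta > 0 with 0 < |w + 6| < delta ⇒ |w^3 + 216| < eps.
Factor: w^3 + 216 = (w + 6)(w^2 - 6w + 36), so |w^3 + 216| = |w + 6|·|w^2 - 6w + 36|.
Restrict delta ≤ 2. Then |w + 6| < 2 gives |w| < 8, so by the triangle inequality |w^2 - 6w + 36| ≤ 8^2 + 6·8 + 36 = 148.
Hence |w^3 + 216| ≤ 148|w + 6|, which is < eps once |w + 6| < eps/148.
Take delta = min(2, eps/148). If 0 < |w + 6| < delta then both bounds hold and |w^3 + 216| ≤ 148|w + 6| < 148·(eps/148) = eps.

delta = min(2, eps/148)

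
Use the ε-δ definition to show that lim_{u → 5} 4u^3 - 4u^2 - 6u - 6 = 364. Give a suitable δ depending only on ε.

Let ε > 0 be given. We want δ > 0 such that 0 < |u − 5| < δ implies |(4u^3 - 4u^2 - 6u - 6) − 364| < ε.
(4u^3 - 4u^2 - 6u - 6) − 364 = 4u^3 - 4u^2 - 6u - 370 = (u − 5)(4u^2 + 16u + 74).
So |(4u^3 - 4u^2 - 6u - 6) − 364| = |u − 5|·|4u^2 + 16u + 74|.
Require δ ≤ 1. Then |u − 5| < 1 gives |u| < 6, and by the triangle inequality |4u^2 + 16u + 74| ≤ 4·6^2 + 16·6 + 74 = 314.
Hence |(4u^3 - 4u^2 - 6u - 6) − 364| ≤ 314|u − 5| < ε provided |u − 5| < ε/314.
Take δ = min(1, ε/314). Then 0 < |u − 5| < δ gives both |u − 5| < 1 and |u − 5| < ε/314, so |(4u^3 - 4u^2 - 6u - 6) − 364| < ε.

δ = min(1, ε/314)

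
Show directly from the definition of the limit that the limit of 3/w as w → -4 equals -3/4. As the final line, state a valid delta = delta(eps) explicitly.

delta = min(2, (8/3)eps)

Fix eps > 0. We seek delta > 0 such that 0 < |w + 4| < delta implies |3/w + 3/4| < eps.
|3/w + 3/4| = 3·|-4 − w|/(4·|w|) = 3|w + 4|/(4|w|).
Require delta ≤ 2 so that |w| > 4 − 2 = 2, hence 4|w| > 8.
Then |3/w + 3/4| < 3|w + 4|/8, which is < eps when |w + 4| < (8/3)eps.
Take delta = min(2, (8/3)eps). Then 0 < |w + 4| < delta gives both |w + 4| < 2 and |w + 4| < (8/3)eps, so |3/w + 3/4| < eps.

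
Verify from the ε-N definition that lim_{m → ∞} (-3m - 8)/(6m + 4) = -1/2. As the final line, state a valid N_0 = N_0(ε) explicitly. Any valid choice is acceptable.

N_0 = 1/ε

Let ε > 0. For m ≥ 1, |(-3m - 8)/(6m + 4) + 1/2| = |-36|/(6(6m + 4)) = 36/(6(6m + 4)).
Since 6m + 4 ≥ 6m for m ≥ 1, this is ≤ 36/(6·6m) = 1/m.
So |(-3m - 8)/(6m + 4) + 1/2| < ε whenever m > 1/ε.
Take N_0 = 1/ε. If m > N_0 then |(-3m - 8)/(6m + 4) + 1/2| ≤ 1/m < ε.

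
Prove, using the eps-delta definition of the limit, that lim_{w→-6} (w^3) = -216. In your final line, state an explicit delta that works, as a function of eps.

Fix eps > 0. We seek delta > 0 with 0 < |w + 6| < delta ⇒ |w^3 + 216| < eps.
Factor: w^3 + 216 = (w + 6)(w^2 - 6w + 36), so |w^3 + 216| = |w + 6|·|w^2 - 6w + 36|.
Restrict delta ≤ 2. Then |w + 6| < 2 gives |w| < 8, so by the triangle inequality |w^2 - 6w + 36| ≤ 8^2 + 6·8 + 36 = 148.
Hence |w^3 + 216| ≤ 148|w + 6|, which is < eps once |w + 6| < eps/148.
Take delta = min(2, eps/148). If 0 < |w + 6| < delta then both bounds hold and |w^3 + 216| ≤ 148|w + 6| < 148·(eps/148) = eps.

delta = min(2, eps/148)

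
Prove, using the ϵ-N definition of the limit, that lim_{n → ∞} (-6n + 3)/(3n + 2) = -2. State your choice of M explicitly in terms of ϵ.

M = (7/3)/ϵ

Fix ϵ > 0. For n ≥ 1, |(-6n + 3)/(3n + 2) + 2| = |21|/(3(3n + 2)) = 21/(3(3n + 2)).
Since 3n + 2 ≥ 3n for n ≥ 1, this is ≤ 21/(3·3n) = (7/3)/n.
So |(-6n + 3)/(3n + 2) + 2| < ϵ whenever n > (7/3)/ϵ.
Take M = (7/3)/ϵ. If n > M then |(-6n + 3)/(3n + 2) + 2| ≤ (7/3)/n < ϵ.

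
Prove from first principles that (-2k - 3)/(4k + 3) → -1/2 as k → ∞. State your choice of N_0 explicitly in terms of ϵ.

Suppose ϵ > 0. For k ≥ 1, |(-2k - 3)/(4k + 3) + 1/2| = |-6|/(4(4k + 3)) = 6/(4(4k + 3)).
Since 4k + 3 ≥ 4k for k ≥ 1, this is ≤ 6/(4·4k) = (3/8)/k.
So |(-2k - 3)/(4k + 3) + 1/2| < ϵ whenever k > (3/8)/ϵ.
Take N_0 = (3/8)/ϵ. If k > N_0 then |(-2k - 3)/(4k + 3) + 1/2| ≤ (3/8)/k < ϵ.

N_0 = (3/8)/ϵ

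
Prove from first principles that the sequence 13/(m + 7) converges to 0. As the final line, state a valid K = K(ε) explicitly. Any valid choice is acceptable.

Fix ε > 0. For m ≥ 1, |13/(m + 7) − 0| = 13/(m + 7) ≤ 13/m.
We need 13/m < ε, i.e. m > 13/ε.
Take K = 13/ε. If m > K then |13/(m + 7)| ≤ 13/m < ε.

K = 13/ε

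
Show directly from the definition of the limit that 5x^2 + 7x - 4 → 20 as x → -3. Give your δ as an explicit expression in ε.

δ = min(1, ε/28)

Suppose ε > 0. We want δ > 0 such that 0 < |x + 3| < δ implies |(5x^2 + 7x - 4) − 20| < ε.
(5x^2 + 7x - 4) − 20 = 5x^2 + 7x - 24 = (x + 3)(5x - 8).
So |(5x^2 + 7x - 4) − 20| = |x + 3|·|5x - 8|.
Require δ ≤ 1. Then |x + 3| < 1 gives |x| < 4, and by the triangle inequality |5x - 8| ≤ 5·4 + 8 = 28.
Hence |(5x^2 + 7x - 4) − 20| ≤ 28|x + 3| < ε provided |x + 3| < ε/28.
Take δ = min(1, ε/28). Then 0 < |x + 3| < δ gives both |x + 3| < 1 and |x + 3| < ε/28, so |(5x^2 + 7x - 4) − 20| < ε.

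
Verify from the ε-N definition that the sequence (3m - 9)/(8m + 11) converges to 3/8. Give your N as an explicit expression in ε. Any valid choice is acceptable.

N = (105/64)/ε

Let ε > 0. For m ≥ 1, |(3m - 9)/(8m + 11) − (3/8)| = |-105|/(8(8m + 11)) = 105/(8(8m + 11)).
Since 8m + 11 ≥ 8m for m ≥ 1, this is ≤ 105/(8·8m) = (105/64)/m.
So |(3m - 9)/(8m + 11) − (3/8)| < ε whenever m > (105/64)/ε.
Take N = (105/64)/ε. If m > N then |(3m - 9)/(8m + 11) − (3/8)| ≤ (105/64)/m < ε.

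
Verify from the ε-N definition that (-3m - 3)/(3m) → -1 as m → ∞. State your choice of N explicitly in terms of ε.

Let ε > 0 be given. For m ≥ 1, |(-3m - 3)/(3m) + 1| = |-9|/(3(3m)) = 9/(3(3m)).
Since 3m ≥ 3m for m ≥ 1, this is ≤ 9/(3·3m) = 1/m.
So |(-3m - 3)/(3m) + 1| < ε whenever m > 1/ε.
Take N = 1/ε. If m > N then |(-3m - 3)/(3m) + 1| ≤ 1/m < ε.

N = 1/ε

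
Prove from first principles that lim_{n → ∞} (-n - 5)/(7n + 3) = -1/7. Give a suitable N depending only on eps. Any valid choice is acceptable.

N = (32/49)/eps

Let eps > 0. For n ≥ 1, |(-n - 5)/(7n + 3) + 1/7| = |-32|/(7(7n + 3)) = 32/(7(7n + 3)).
Since 7n + 3 ≥ 7n for n ≥ 1, this is ≤ 32/(7·7n) = (32/49)/n.
So |(-n - 5)/(7n + 3) + 1/7| < eps whenever n > (32/49)/eps.
Take N = (32/49)/eps. If n > N then |(-n - 5)/(7n + 3) + 1/7| ≤ (32/49)/n < eps.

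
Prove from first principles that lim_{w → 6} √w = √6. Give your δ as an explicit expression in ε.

Fix ε > 0. We want δ > 0 such that 0 < |w − 6| < δ implies |√w − √6| < ε.
Multiplying by the conjugate, |√w − √6| = |w − 6|/(√w + √6).
Restrict δ ≤ 6 so that |w − 6| < 6 forces w > 0, and then √w + √6 > √6.
Hence |√w − √6| < |w − 6|/√6, which is < ε once |w − 6| < √6·ε.
Take δ = min(6, √6·ε). If 0 < |w − 6| < δ then w > 0 and |√w − √6| < |w − 6|/√6 < ε.

δ = min(6, √6·ε)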